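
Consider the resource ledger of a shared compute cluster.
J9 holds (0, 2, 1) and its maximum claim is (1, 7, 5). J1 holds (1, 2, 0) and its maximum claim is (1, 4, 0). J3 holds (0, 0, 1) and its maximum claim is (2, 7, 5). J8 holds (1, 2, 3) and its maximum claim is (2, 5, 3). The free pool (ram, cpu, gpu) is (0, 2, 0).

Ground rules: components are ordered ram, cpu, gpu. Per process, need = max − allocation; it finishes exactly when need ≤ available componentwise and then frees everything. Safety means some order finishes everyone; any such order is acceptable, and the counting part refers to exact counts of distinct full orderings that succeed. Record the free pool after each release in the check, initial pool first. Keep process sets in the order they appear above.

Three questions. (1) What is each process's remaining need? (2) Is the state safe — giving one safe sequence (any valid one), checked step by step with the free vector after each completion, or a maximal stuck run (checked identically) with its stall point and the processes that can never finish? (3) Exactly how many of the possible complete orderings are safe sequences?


(1) Remaining need (order ram, cpu, gpu):
  J9: (1, 5, 4)
  J1: (0, 2, 0)
  J3: (2, 7, 4)
  J8: (1, 3, 0)
(2) The state is UNSAFE.
Key observation: even finishing J1, J8 leaves just (2, 6, 3) free — too little gpu for any of the remaining processes.
A maximal execution: J1, J8 — then nothing else fits. Step-by-step check:
  pool = (0, 2, 0)
  J1 needs (0, 2, 0) <= (0, 2, 0) -> finishes; pool += (1, 2, 0) = (1, 4, 0)
  J8 needs (1, 3, 0) <= (1, 4, 0) -> finishes; pool += (1, 2, 3) = (2, 6, 3)
  blocked: J9 wants (1, 5, 4), pool (2, 6, 3) — not enough gpu
  blocked: J3 wants (2, 7, 4), pool (2, 6, 3) — not enough cpu and gpu
Permanently blocked: J9 and J3.
(3) Precisely 0 of the possible complete orderings are safe sequences.


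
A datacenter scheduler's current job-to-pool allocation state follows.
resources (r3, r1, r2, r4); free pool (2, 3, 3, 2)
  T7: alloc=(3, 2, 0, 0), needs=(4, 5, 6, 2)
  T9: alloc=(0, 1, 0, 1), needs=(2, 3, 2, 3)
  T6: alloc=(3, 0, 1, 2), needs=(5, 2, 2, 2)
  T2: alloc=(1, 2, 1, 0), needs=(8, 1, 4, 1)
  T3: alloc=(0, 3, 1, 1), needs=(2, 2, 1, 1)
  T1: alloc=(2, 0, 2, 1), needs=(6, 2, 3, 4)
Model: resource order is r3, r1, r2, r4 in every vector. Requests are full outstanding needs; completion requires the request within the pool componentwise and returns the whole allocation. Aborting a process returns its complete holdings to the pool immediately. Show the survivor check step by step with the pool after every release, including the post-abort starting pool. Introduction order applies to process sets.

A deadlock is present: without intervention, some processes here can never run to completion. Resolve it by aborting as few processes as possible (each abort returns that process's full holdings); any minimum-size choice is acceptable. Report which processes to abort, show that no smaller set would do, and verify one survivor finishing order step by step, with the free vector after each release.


The answer: abort T7.
Key observation: the deadlocked T6 becomes finishable only because T7 released (3, 2, 0, 0); it completes at step 1 below.
No smaller set exists: with zero aborts the deadlock remains.
Survivors finish in the order: T6, T1, T9, T3, T2. Verifying each step (pool after the aborts first):
  pool = (5, 5, 3, 2)
  T6 needs (5, 2, 2, 2) <= (5, 5, 3, 2) -> finishes; pool += (3, 0, 1, 2) = (8, 5, 4, 4)
  T1 needs (6, 2, 3, 4) <= (8, 5, 4, 4) -> finishes; pool += (2, 0, 2, 1) = (10, 5, 6, 5)
  T9 needs (2, 3, 2, 3) <= (10, 5, 6, 5) -> finishes; pool += (0, 1, 0, 1) = (10, 6, 6, 6)
  T3 needs (2, 2, 1, 1) <= (10, 6, 6, 6) -> finishes; pool += (0, 3, 1, 1) = (10, 9, 7, 7)
  T2 needs (8, 1, 4, 1) <= (10, 9, 7, 7) -> finishes; pool += (1, 2, 1, 0) = (11, 11, 8, 7)


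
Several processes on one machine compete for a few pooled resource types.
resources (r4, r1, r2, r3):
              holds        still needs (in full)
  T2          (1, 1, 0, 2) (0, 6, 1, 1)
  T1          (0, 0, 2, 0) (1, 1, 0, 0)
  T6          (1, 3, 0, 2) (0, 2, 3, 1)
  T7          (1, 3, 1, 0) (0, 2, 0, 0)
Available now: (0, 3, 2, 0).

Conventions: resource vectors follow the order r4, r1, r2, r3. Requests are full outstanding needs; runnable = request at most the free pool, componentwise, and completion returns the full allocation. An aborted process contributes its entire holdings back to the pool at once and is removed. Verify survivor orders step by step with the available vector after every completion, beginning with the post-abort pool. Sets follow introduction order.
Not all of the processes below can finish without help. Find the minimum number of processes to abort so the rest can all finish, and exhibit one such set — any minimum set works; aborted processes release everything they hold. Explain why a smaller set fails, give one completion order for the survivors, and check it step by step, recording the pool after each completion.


Abort T2.
Key observation: T6 could never have finished before the abort; with (1, 1, 0, 2) returned by T2, it fits at step 2.
Why nothing smaller works: aborting no one leaves the state deadlocked as given.
The survivors complete as T7, T6, T1. Walking it through (starting from the post-abort pool):
  pool = (1, 4, 2, 2)
  run T7 (needs (0, 2, 0, 0), free (1, 4, 2, 2)); after release of (1, 3, 1, 0) the pool is (2, 7, 3, 2)
  run T6 (needs (0, 2, 3, 1), free (2, 7, 3, 2)); after release of (1, 3, 0, 2) the pool is (3, 10, 3, 4)
  run T1 (needs (1, 1, 0, 0), free (3, 10, 3, 4)); after release of (0, 0, 2, 0) the pool is (3, 10, 5, 4)


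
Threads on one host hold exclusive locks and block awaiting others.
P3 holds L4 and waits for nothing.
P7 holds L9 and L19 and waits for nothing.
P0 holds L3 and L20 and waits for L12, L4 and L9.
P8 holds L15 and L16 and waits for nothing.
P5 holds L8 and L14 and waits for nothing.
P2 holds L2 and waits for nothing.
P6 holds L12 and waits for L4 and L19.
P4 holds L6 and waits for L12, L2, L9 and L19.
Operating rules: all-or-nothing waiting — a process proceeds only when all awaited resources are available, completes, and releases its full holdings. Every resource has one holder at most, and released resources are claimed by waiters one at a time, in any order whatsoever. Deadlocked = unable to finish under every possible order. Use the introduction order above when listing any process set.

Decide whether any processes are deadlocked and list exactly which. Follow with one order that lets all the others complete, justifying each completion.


No process is deadlocked.
Key observation: there is no circular wait here — follow any chain and it reaches a process that is free to run now.
The rest can finish in the order P3, P5, P2, P8, P7, P6, P0, P4.
Verifying each step:
  P3 waits on nothing -> runs at once and releases L4
  P5 waits on nothing -> runs at once and releases L8 and L14
  P2 waits on nothing -> runs at once and releases L2
  P8 waits on nothing -> runs at once and releases L15 and L16
  P7 waits on nothing -> runs at once and releases L9 and L19
  run P6 (all its waits — L4 and L19 — are resolved); releases L12
  run P0 (all its waits — L12, L4 and L9 — are resolved); releases L3 and L20
  run P4 (all its waits — L12, L2, L9 and L19 — are resolved); releases L6


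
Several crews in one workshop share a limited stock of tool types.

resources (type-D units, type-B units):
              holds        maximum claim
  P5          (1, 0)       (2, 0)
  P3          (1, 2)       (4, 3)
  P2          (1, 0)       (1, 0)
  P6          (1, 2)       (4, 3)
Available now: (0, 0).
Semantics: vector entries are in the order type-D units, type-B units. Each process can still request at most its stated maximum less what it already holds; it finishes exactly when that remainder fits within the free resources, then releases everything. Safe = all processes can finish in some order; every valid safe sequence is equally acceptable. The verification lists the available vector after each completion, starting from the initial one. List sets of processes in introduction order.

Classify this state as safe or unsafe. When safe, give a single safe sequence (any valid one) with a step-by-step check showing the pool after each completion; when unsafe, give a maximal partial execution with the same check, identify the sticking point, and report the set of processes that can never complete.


UNSAFE.
Key observation: once P2, P5 finish, the pool peaks at (2, 0) — and every remaining process still needs more type-D units than that.
Going as far as possible: P2, P5; after that, nothing fits. Check, step by step:
  pool = (0, 0)
  P2 needs (0, 0) <= (0, 0) -> finishes; pool += (1, 0) = (1, 0)
  P5 needs (1, 0) <= (1, 0) -> finishes; pool += (1, 0) = (2, 0)
  P3 cannot run: need (3, 1) vs free (2, 0) (insufficient type-D units and type-B units)
  P6 cannot run: need (3, 1) vs free (2, 0) (insufficient type-D units and type-B units)
Processes that can never finish: P3 and P6.


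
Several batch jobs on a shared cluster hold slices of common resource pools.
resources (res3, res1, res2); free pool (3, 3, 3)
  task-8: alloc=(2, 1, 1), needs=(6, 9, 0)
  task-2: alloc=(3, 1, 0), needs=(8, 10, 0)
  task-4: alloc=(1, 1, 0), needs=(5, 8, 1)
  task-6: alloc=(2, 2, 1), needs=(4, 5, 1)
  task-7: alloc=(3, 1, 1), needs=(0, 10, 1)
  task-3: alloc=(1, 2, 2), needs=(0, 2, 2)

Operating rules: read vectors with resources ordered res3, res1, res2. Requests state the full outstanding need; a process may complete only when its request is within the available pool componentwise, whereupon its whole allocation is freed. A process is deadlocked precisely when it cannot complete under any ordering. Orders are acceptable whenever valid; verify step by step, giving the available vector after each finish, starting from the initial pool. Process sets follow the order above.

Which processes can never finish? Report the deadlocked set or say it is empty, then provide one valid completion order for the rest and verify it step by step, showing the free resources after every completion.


Deadlocked set: task-8, task-2, task-4 and task-7.
Key observation: the pool after task-3, task-6 is (6, 7, 6); every surviving request exceeds it in res1, so progress ends there.
The rest can finish in the order task-3, task-6. Step-by-step check:
  pool = (3, 3, 3)
  run task-3 (needs (0, 2, 2), free (3, 3, 3)); after release of (1, 2, 2) the pool is (4, 5, 5)
  run task-6 (needs (4, 5, 1), free (4, 5, 5)); after release of (2, 2, 1) the pool is (6, 7, 6)
None of the blocked processes ever fits:
  task-8 still needs (6, 9, 0) but only (6, 7, 6) is free — short on res1
  task-2 still needs (8, 10, 0) but only (6, 7, 6) is free — short on res3 and res1
  task-4 still needs (5, 8, 1) but only (6, 7, 6) is free — short on res1
  task-7 still needs (0, 10, 1) but only (6, 7, 6) is free — short on res1


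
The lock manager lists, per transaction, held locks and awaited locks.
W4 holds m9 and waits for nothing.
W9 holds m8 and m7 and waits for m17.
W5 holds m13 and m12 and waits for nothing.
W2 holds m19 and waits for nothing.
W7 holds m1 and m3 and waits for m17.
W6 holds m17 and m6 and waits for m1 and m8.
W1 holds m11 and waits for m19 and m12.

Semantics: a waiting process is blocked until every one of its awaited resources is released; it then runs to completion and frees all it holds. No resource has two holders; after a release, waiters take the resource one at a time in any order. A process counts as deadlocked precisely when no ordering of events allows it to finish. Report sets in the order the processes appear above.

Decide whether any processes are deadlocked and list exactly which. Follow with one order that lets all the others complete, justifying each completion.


Deadlocked: W9, W7 and W6.
Key observation: along W9 -> W6 -> W9, each member waits on what the next one holds — a deadlock; W7 is caught in further circular waits.
A valid finishing order for the others: W2, W5, W1, W4.
Walking it through:
  W2 waits on nothing -> runs at once and releases m19
  W5 waits on nothing -> runs at once and releases m13 and m12
  W1: everything it awaited (m19 and m12) is free; runs, freeing m11
  W4 waits on nothing -> runs at once and releases m9


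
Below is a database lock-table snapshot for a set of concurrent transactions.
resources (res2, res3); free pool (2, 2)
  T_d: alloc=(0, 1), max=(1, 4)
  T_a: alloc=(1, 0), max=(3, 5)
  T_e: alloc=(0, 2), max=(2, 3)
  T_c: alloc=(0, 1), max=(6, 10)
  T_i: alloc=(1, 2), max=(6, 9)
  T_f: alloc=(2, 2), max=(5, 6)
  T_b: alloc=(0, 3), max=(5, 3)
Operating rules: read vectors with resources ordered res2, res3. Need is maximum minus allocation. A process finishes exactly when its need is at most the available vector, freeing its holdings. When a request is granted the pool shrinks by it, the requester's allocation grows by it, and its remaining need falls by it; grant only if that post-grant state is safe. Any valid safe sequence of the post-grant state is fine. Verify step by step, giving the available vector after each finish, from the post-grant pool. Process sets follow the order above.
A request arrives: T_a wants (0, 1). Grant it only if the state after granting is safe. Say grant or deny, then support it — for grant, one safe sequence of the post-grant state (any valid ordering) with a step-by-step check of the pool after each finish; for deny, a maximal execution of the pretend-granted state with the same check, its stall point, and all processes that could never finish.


GRANT: granting preserves safety; a valid post-grant sequence is T_e, T_d, T_a, T_f, T_b, T_i, T_c.
Key observation: after the grant the pool drops to (2, 1), which still lets T_e finish first and unwind the rest.
Verifying the post-grant state step by step:
  pool = (2, 1)
  run T_e (needs (2, 1), free (2, 1)); after release of (0, 2) the pool is (2, 3)
  run T_d (needs (1, 3), free (2, 3)); after release of (0, 1) the pool is (2, 4)
  run T_a (needs (2, 4), free (2, 4)); after release of (1, 1) the pool is (3, 5)
  run T_f (needs (3, 4), free (3, 5)); after release of (2, 2) the pool is (5, 7)
  run T_b (needs (5, 0), free (5, 7)); after release of (0, 3) the pool is (5, 10)
  run T_i (needs (5, 7), free (5, 10)); after release of (1, 2) the pool is (6, 12)
  run T_c (needs (6, 9), free (6, 12)); after release of (0, 1) the pool is (6, 13)


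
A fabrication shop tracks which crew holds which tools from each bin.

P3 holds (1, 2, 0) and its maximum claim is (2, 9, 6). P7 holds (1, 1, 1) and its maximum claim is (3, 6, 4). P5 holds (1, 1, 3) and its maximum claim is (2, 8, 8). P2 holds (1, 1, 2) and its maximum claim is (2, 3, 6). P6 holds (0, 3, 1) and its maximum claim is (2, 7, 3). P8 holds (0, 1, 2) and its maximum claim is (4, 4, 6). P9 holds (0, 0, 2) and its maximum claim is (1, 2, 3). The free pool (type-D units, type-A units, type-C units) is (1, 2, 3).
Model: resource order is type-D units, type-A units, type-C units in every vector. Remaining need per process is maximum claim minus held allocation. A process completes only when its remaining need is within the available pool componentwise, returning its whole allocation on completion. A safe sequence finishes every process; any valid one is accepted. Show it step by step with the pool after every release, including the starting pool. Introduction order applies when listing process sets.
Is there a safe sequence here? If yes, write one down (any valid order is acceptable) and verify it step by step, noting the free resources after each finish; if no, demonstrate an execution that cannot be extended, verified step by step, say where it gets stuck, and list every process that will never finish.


UNSAFE — no complete ordering exists.
Key observation: after P9, P2 the pool peaks at (2, 3, 7), and each blocked process is short somewhere: P3 on type-A units; P7 on type-A units; P5 on type-A units; P6 on type-A units; P8 on type-D units.
The run P9, P2 cannot be extended any further. Verifying each step:
  pool = (1, 2, 3)
  P9 needs (1, 2, 1) <= (1, 2, 3) -> finishes; pool += (0, 0, 2) = (1, 2, 5)
  P2 needs (1, 2, 4) <= (1, 2, 5) -> finishes; pool += (1, 1, 2) = (2, 3, 7)
  P3 still needs (1, 7, 6) but only (2, 3, 7) is free — short on type-A units
  P7 still needs (2, 5, 3) but only (2, 3, 7) is free — short on type-A units
  P5 still needs (1, 7, 5) but only (2, 3, 7) is free — short on type-A units
  P6 still needs (2, 4, 2) but only (2, 3, 7) is free — short on type-A units
  P8 still needs (4, 3, 4) but only (2, 3, 7) is free — short on type-D units
Never able to finish: P3, P7, P5, P6 and P8.


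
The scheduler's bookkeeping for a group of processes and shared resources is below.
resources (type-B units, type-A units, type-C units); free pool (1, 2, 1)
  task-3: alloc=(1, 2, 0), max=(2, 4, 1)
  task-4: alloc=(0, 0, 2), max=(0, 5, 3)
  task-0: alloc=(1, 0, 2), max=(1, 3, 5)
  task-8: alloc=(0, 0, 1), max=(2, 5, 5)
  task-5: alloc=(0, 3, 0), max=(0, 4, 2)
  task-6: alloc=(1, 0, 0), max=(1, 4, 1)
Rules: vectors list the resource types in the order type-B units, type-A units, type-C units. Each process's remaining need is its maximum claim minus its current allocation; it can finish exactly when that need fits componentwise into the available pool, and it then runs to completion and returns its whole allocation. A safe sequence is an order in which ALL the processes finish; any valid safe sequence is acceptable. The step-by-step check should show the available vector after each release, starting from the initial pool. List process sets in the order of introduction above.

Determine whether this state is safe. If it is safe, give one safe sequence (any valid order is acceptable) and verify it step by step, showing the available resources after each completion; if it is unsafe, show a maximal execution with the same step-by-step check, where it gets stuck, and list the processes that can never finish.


UNSAFE — no complete ordering exists.
Key observation: after task-3, task-6 the pool peaks at (3, 4, 1), and each blocked process is short somewhere: task-4 on type-A units; task-0 on type-C units; task-8 on type-A units, type-C units; task-5 on type-C units.
A maximal execution: task-3, task-6 — then nothing else fits. Check, step by step:
  pool = (1, 2, 1)
  task-3 needs (1, 2, 1) <= (1, 2, 1) -> finishes; pool += (1, 2, 0) = (2, 4, 1)
  task-6 needs (0, 4, 1) <= (2, 4, 1) -> finishes; pool += (1, 0, 0) = (3, 4, 1)
  task-4 cannot run: need (0, 5, 1) vs free (3, 4, 1) (insufficient type-A units)
  task-0 cannot run: need (0, 3, 3) vs free (3, 4, 1) (insufficient type-C units)
  task-8 cannot run: need (2, 5, 4) vs free (3, 4, 1) (insufficient type-A units and type-C units)
  task-5 cannot run: need (0, 1, 2) vs free (3, 4, 1) (insufficient type-C units)
Permanently blocked: task-4, task-0, task-8 and task-5.


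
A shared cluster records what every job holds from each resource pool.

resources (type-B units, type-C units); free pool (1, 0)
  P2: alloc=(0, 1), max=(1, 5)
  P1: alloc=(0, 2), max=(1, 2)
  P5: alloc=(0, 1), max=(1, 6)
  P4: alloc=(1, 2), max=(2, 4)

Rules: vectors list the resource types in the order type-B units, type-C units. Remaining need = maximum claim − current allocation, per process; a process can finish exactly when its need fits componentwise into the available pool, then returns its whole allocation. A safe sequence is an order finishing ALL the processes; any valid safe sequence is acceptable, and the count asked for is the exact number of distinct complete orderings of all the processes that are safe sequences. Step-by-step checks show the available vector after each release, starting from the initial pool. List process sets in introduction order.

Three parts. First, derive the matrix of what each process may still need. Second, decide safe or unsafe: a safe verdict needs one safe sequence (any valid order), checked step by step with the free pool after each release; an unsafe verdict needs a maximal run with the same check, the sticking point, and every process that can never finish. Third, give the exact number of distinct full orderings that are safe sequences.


(1) Outstanding need per process (order type-B units, type-C units):
  P2: (1, 4)
  P1: (1, 0)
  P5: (1, 5)
  P4: (1, 2)
(2) SAFE. One safe sequence: P1, P4, P2, P5.
Key observation: the order's first zero-slack moment is P1 ((1, 0) needed, (1, 0) free — a requested resource with nothing to spare).
Step-by-step check:
  pool = (1, 0)
  run P1 (needs (1, 0), free (1, 0)); after release of (0, 2) the pool is (1, 2)
  run P4 (needs (1, 2), free (1, 2)); after release of (1, 2) the pool is (2, 4)
  run P2 (needs (1, 4), free (2, 4)); after release of (0, 1) the pool is (2, 5)
  run P5 (needs (1, 5), free (2, 5)); after release of (0, 1) the pool is (2, 6)
(3) The exact count: 1 of the possible complete orderings is a safe sequence.


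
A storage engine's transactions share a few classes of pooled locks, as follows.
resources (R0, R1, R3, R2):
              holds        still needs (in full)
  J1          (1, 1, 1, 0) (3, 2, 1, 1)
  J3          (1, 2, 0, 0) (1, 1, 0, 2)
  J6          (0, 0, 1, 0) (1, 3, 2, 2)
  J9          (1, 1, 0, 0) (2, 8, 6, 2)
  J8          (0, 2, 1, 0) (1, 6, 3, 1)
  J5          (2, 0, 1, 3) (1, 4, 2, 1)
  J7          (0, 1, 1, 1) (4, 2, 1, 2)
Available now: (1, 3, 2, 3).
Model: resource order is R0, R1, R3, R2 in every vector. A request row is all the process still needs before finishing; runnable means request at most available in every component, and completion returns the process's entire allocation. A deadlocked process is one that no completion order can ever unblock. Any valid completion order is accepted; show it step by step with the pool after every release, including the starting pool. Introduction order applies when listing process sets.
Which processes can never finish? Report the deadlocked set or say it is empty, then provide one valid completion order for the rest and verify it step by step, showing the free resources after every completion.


Nothing here is deadlocked.
Key observation: beginning at J3, releases accumulate fast enough that every process eventually fits.
The rest can finish in the order J3, J5, J6, J7, J1, J8, J9. Verifying each step:
  pool = (1, 3, 2, 3)
  run J3 (needs (1, 1, 0, 2), free (1, 3, 2, 3)); after release of (1, 2, 0, 0) the pool is (2, 5, 2, 3)
  run J5 (needs (1, 4, 2, 1), free (2, 5, 2, 3)); after release of (2, 0, 1, 3) the pool is (4, 5, 3, 6)
  run J6 (needs (1, 3, 2, 2), free (4, 5, 3, 6)); after release of (0, 0, 1, 0) the pool is (4, 5, 4, 6)
  run J7 (needs (4, 2, 1, 2), free (4, 5, 4, 6)); after release of (0, 1, 1, 1) the pool is (4, 6, 5, 7)
  run J1 (needs (3, 2, 1, 1), free (4, 6, 5, 7)); after release of (1, 1, 1, 0) the pool is (5, 7, 6, 7)
  run J8 (needs (1, 6, 3, 1), free (5, 7, 6, 7)); after release of (0, 2, 1, 0) the pool is (5, 9, 7, 7)
  run J9 (needs (2, 8, 6, 2), free (5, 9, 7, 7)); after release of (1, 1, 0, 0) the pool is (6, 10, 7, 7)


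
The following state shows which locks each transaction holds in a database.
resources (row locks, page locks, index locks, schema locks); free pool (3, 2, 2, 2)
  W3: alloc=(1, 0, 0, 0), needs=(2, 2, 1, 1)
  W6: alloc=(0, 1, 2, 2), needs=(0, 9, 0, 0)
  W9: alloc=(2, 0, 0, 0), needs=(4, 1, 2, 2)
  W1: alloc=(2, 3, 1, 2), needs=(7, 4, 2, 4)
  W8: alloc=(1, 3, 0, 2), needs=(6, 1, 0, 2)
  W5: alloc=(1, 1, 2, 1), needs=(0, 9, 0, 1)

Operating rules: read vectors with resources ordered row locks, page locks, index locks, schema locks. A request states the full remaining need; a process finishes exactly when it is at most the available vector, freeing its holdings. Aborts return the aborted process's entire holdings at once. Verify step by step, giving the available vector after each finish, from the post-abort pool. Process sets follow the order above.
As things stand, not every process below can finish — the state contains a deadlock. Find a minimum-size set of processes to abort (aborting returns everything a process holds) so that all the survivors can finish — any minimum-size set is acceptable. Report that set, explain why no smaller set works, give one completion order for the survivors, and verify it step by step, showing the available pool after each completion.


The answer: abort W5.
Key observation: the returned (1, 1, 2, 1) from W5 is what brings W6 — unrunnable before, under any order — into play at step 5.
No smaller set exists: with zero aborts the deadlock remains.
Survivors finish in the order: W3, W9, W8, W1, W6. Walking it through (pool after the aborts first):
  pool = (4, 3, 4, 3)
  W3 needs (2, 2, 1, 1) <= (4, 3, 4, 3) -> finishes; pool += (1, 0, 0, 0) = (5, 3, 4, 3)
  W9 needs (4, 1, 2, 2) <= (5, 3, 4, 3) -> finishes; pool += (2, 0, 0, 0) = (7, 3, 4, 3)
  W8 needs (6, 1, 0, 2) <= (7, 3, 4, 3) -> finishes; pool += (1, 3, 0, 2) = (8, 6, 4, 5)
  W1 needs (7, 4, 2, 4) <= (8, 6, 4, 5) -> finishes; pool += (2, 3, 1, 2) = (10, 9, 5, 7)
  W6 needs (0, 9, 0, 0) <= (10, 9, 5, 7) -> finishes; pool += (0, 1, 2, 2) = (10, 10, 7, 9)


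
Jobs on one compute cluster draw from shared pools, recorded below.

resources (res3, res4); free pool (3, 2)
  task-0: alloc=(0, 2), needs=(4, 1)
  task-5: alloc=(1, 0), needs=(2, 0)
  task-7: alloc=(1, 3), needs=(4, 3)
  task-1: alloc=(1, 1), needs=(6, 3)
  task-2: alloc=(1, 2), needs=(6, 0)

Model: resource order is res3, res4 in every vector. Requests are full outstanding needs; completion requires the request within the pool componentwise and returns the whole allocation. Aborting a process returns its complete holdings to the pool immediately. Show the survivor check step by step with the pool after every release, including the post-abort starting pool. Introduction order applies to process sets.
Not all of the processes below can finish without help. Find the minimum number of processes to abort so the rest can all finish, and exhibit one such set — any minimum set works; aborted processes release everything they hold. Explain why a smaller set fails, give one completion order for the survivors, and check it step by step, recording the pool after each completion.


Abort task-2.
Key observation: the returned (1, 2) from task-2 is what brings task-1 — unrunnable before, under any order — into play at step 4.
No smaller set exists: with zero aborts the deadlock remains.
The survivors complete as task-5, task-0, task-7, task-1. Walking it through (starting from the post-abort pool):
  pool = (4, 4)
  run task-5 (needs (2, 0), free (4, 4)); after release of (1, 0) the pool is (5, 4)
  run task-0 (needs (4, 1), free (5, 4)); after release of (0, 2) the pool is (5, 6)
  run task-7 (needs (4, 3), free (5, 6)); after release of (1, 3) the pool is (6, 9)
  run task-1 (needs (6, 3), free (6, 9)); after release of (1, 1) the pool is (7, 10)


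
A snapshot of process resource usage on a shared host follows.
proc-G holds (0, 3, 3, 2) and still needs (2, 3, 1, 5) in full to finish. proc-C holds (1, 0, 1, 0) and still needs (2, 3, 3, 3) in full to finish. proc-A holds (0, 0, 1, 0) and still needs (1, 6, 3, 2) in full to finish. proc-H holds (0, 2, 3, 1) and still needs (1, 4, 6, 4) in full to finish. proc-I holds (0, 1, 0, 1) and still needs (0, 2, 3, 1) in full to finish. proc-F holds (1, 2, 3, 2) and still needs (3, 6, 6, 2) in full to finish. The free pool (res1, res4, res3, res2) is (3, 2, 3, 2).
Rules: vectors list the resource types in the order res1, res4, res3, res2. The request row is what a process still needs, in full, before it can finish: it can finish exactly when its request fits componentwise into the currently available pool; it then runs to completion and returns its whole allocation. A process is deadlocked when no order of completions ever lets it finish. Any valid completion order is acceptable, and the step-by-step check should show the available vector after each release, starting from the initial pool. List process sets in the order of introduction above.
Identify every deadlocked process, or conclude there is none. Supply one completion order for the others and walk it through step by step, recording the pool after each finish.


Deadlocked: proc-G, proc-A, proc-H and proc-F.
Key observation: after proc-I, proc-C the pool peaks at (4, 3, 4, 3), and each blocked process is short somewhere: proc-G on res2; proc-A on res4; proc-H on res4, res3, res2; proc-F on res4, res3.
One completion order for the rest: proc-I, proc-C. Check, step by step:
  pool = (3, 2, 3, 2)
  proc-I needs (0, 2, 3, 1) <= (3, 2, 3, 2) -> finishes; pool += (0, 1, 0, 1) = (3, 3, 3, 3)
  proc-C needs (2, 3, 3, 3) <= (3, 3, 3, 3) -> finishes; pool += (1, 0, 1, 0) = (4, 3, 4, 3)
The blocked processes can never fit:
  blocked: proc-G wants (2, 3, 1, 5), pool (4, 3, 4, 3) — not enough res2
  blocked: proc-A wants (1, 6, 3, 2), pool (4, 3, 4, 3) — not enough res4
  blocked: proc-H wants (1, 4, 6, 4), pool (4, 3, 4, 3) — not enough res4, res3 and res2
  blocked: proc-F wants (3, 6, 6, 2), pool (4, 3, 4, 3) — not enough res4 and res3


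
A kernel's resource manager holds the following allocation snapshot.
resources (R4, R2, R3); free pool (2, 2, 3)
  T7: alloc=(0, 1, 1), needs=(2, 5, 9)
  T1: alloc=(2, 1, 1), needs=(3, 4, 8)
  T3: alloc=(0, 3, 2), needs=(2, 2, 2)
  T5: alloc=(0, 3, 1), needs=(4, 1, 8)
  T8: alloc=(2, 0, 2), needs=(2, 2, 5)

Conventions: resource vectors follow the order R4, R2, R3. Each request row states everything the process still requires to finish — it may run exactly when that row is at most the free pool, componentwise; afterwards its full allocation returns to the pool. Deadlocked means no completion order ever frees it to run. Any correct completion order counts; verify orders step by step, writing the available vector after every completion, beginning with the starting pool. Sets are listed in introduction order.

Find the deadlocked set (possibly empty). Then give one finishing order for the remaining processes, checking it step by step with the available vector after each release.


Deadlocked set: T7, T1 and T5.
Key observation: T3, T8 can finish, but then (4, 5, 7) is all there is, and the blocked group's R3 demands exceed it.
The rest can finish in the order T3, T8. Walking it through:
  pool = (2, 2, 3)
  run T3 (needs (2, 2, 2), free (2, 2, 3)); after release of (0, 3, 2) the pool is (2, 5, 5)
  run T8 (needs (2, 2, 5), free (2, 5, 5)); after release of (2, 0, 2) the pool is (4, 5, 7)
The stuck group stays short no matter what:
  T7 cannot run: need (2, 5, 9) vs free (4, 5, 7) (insufficient R3)
  T1 cannot run: need (3, 4, 8) vs free (4, 5, 7) (insufficient R3)
  T5 cannot run: need (4, 1, 8) vs free (4, 5, 7) (insufficient R3)


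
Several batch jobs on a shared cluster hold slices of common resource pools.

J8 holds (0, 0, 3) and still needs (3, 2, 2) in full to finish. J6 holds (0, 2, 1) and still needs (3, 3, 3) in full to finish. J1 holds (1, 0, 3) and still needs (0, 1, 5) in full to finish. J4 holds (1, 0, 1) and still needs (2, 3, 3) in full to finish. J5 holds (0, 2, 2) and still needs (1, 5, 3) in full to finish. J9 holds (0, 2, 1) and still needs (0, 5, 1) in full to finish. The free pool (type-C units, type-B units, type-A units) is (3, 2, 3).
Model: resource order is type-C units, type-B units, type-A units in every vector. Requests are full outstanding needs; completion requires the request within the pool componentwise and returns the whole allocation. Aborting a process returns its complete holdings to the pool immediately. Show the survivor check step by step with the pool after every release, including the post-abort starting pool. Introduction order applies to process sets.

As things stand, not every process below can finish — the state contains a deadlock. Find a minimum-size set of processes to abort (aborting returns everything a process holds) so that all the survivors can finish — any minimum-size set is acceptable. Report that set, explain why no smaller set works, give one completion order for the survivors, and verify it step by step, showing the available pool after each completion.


Minimum abort set: J9.
Key observation: aborting J9 returns (0, 2, 1), and J6 — hopeless before — runs at step 1 with the returned capacity in the pool.
No smaller set exists: with zero aborts the deadlock remains.
The survivors complete as J6, J4, J5, J8, J1. Verifying each step (starting from the post-abort pool):
  pool = (3, 4, 4)
  J6: need (3, 3, 3) fits (3, 4, 4); releases (0, 2, 1), pool now (3, 6, 5)
  J4: need (2, 3, 3) fits (3, 6, 5); releases (1, 0, 1), pool now (4, 6, 6)
  J5: need (1, 5, 3) fits (4, 6, 6); releases (0, 2, 2), pool now (4, 8, 8)
  J8: need (3, 2, 2) fits (4, 8, 8); releases (0, 0, 3), pool now (4, 8, 11)
  J1: need (0, 1, 5) fits (4, 8, 11); releases (1, 0, 3), pool now (5, 8, 14)


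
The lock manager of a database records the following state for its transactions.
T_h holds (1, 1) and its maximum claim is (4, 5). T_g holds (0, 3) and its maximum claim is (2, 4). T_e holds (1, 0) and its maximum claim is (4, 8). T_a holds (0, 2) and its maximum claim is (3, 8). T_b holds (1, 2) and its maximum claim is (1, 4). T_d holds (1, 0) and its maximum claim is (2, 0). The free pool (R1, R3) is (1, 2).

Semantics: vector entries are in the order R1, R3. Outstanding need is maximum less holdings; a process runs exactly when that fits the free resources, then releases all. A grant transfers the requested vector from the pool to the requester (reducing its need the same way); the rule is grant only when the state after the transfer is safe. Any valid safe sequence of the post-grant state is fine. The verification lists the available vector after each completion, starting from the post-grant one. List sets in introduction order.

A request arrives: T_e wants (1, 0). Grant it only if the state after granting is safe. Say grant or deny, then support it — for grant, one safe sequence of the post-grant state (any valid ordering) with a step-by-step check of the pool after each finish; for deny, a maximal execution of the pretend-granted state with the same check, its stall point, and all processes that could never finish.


DENY — the pretend-granted state is unsafe.
Key observation: after T_b, T_d, T_g the pool peaks at (2, 7), and each blocked process is short somewhere: T_h on R1; T_e on R3; T_a on R1.
After a pretend grant, a maximal execution: T_b, T_d, T_g — then nothing else fits. Verifying each step:
  pool = (0, 2)
  T_b: need (0, 2) fits (0, 2); releases (1, 2), pool now (1, 4)
  T_d: need (1, 0) fits (1, 4); releases (1, 0), pool now (2, 4)
  T_g: need (2, 1) fits (2, 4); releases (0, 3), pool now (2, 7)
  blocked: T_h wants (3, 4), pool (2, 7) — not enough R1
  blocked: T_e wants (2, 8), pool (2, 7) — not enough R3
  blocked: T_a wants (3, 6), pool (2, 7) — not enough R1
Processes that could never finish after the grant: T_h, T_e and T_a.


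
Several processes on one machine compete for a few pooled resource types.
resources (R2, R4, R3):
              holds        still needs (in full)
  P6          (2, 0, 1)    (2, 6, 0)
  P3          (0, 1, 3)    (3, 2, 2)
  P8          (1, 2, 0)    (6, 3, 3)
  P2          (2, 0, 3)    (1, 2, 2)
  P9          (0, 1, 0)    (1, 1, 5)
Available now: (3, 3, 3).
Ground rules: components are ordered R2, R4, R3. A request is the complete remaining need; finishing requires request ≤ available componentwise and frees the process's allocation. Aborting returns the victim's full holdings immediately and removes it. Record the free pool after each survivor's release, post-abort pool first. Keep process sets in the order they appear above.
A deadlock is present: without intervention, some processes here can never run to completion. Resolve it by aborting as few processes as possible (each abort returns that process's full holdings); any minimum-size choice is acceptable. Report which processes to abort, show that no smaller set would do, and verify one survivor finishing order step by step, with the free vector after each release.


The answer: abort P6.
Key observation: no ordering could ever have run P8 before the abort of P6; with (2, 0, 1) back in the pool it fits at step 2.
Why nothing smaller works: aborting no one leaves the state deadlocked as given.
One survivor order: P2, P8, P3, P9. Check, step by step (post-abort pool first):
  pool = (5, 3, 4)
  P2 needs (1, 2, 2) <= (5, 3, 4) -> finishes; pool += (2, 0, 3) = (7, 3, 7)
  P8 needs (6, 3, 3) <= (7, 3, 7) -> finishes; pool += (1, 2, 0) = (8, 5, 7)
  P3 needs (3, 2, 2) <= (8, 5, 7) -> finishes; pool += (0, 1, 3) = (8, 6, 10)
  P9 needs (1, 1, 5) <= (8, 6, 10) -> finishes; pool += (0, 1, 0) = (8, 7, 10)


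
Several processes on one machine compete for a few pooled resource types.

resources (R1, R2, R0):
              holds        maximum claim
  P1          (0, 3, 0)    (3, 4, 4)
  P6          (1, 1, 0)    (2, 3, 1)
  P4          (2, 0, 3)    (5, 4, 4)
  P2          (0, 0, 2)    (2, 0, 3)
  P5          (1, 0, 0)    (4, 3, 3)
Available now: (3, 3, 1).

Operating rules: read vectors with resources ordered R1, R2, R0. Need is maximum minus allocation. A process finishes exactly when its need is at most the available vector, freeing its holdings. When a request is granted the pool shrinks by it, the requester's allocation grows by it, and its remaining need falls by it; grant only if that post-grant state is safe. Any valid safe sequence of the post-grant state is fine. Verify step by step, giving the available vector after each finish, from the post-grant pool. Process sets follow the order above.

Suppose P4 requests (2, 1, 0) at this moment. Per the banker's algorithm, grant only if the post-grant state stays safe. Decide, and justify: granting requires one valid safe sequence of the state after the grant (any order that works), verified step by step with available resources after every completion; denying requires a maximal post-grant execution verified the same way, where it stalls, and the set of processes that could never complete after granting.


GRANT: granting preserves safety; a valid post-grant sequence is P6, P4, P2, P1, P5.
Key observation: with (1, 2, 1) left after the transfer, P6 can run at once — the state stays safe.
Verifying the post-grant state step by step:
  pool = (1, 2, 1)
  P6 needs (1, 2, 1) <= (1, 2, 1) -> finishes; pool += (1, 1, 0) = (2, 3, 1)
  P4 needs (1, 3, 1) <= (2, 3, 1) -> finishes; pool += (4, 1, 3) = (6, 4, 4)
  P2 needs (2, 0, 1) <= (6, 4, 4) -> finishes; pool += (0, 0, 2) = (6, 4, 6)
  P1 needs (3, 1, 4) <= (6, 4, 6) -> finishes; pool += (0, 3, 0) = (6, 7, 6)
  P5 needs (3, 3, 3) <= (6, 7, 6) -> finishes; pool += (1, 0, 0) = (7, 7, 6)


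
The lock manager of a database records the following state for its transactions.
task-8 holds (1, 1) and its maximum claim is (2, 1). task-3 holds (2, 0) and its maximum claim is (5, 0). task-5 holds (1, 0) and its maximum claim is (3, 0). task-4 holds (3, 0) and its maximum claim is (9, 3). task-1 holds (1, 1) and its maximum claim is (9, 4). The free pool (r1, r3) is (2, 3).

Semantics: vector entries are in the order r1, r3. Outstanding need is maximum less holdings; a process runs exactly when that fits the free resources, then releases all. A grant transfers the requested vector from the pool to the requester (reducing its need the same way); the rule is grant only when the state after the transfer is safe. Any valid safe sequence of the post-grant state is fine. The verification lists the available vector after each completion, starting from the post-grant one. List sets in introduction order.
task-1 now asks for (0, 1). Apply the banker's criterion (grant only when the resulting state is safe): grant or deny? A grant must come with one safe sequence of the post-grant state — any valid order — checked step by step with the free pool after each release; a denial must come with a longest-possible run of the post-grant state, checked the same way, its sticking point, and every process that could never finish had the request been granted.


GRANT — the state after the grant stays safe, e.g. via task-8, task-3, task-5, task-4, task-1.
Key observation: after the grant the pool drops to (2, 2), which still lets task-8 finish first and unwind the rest.
Check on the post-grant state, step by step:
  pool = (2, 2)
  run task-8 (needs (1, 0), free (2, 2)); after release of (1, 1) the pool is (3, 3)
  run task-3 (needs (3, 0), free (3, 3)); after release of (2, 0) the pool is (5, 3)
  run task-5 (needs (2, 0), free (5, 3)); after release of (1, 0) the pool is (6, 3)
  run task-4 (needs (6, 3), free (6, 3)); after release of (3, 0) the pool is (9, 3)
  run task-1 (needs (8, 2), free (9, 3)); after release of (1, 2) the pool is (10, 5)
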